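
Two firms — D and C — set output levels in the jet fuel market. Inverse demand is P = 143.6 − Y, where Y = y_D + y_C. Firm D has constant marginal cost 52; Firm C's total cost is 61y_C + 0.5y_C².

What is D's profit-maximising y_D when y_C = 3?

44.3

Firm D's profit: π = y_D(143.6 − (y_D + y_C)) − 52y_D.
∂π/∂y_D = 91.6 − 2y_D − y_C = 0, so y_D = 45.8 − 0.5y_C.
At y_C = 3: y_D = 45.8 − 0.5·3 = 44.3.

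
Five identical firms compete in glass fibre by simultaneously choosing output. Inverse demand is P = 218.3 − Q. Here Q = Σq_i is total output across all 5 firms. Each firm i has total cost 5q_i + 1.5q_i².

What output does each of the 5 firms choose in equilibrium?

23.7

A representative firm's profit is π_i = q_i(218.3 − Q) − 5q_i − 1.5q_i², with Q = q_i + Σ_{j≠i} q_j.
First-order condition: 213.3 − 5q_i − Σ_{j≠i} q_j = 0.
In a symmetric equilibrium every firm chooses the same q, so Σ_{j≠i} q_j = 4q. The condition becomes 213.3 − 9q = 0, giving q = 213.3/9 = 23.7.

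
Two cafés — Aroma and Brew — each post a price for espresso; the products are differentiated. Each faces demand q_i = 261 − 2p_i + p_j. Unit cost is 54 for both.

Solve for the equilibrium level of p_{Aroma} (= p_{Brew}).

Aroma's profit: π = (p_{Aroma} − 54)(261 − 2p_{Aroma} + p_{Brew}).
∂π/∂p_{Aroma} = 369 − 4p_{Aroma} + p_{Brew} = 0 ⇒ p_{Aroma} = 92.25 + 0.25p_{Brew}.
The game is symmetric, so in equilibrium p_{Brew} = p_{Aroma}: the reaction function gives 0.75p_{Aroma} = 92.25, hence p_{Aroma} = 123.

123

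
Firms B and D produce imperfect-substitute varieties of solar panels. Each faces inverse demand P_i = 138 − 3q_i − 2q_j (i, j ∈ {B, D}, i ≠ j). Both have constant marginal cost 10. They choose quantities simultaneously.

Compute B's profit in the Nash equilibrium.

Firm B's profit: π = q_B(138 − 3q_B − 2q_D) − 10q_B.
∂π/∂q_B = 128 − 6q_B − 2q_D = 0 ⇒ q_B = 64/3 − (1/3)q_D.
Setting q_B = q_D in the reaction function: q_B = 64/3 − (1/3)q_B, so q_B = (64/3) / (4/3) = 16.
P_B = 138 − 3·16 − 2·16 = 58.
Profit = (58 − 10)·16 = 768.

768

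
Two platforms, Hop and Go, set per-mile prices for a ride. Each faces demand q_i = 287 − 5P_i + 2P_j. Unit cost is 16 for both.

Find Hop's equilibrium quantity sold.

149.375

Hop's profit: π = (P_{Hop} − 16)(287 − 5P_{Hop} + 2P_{Go}).
∂π/∂P_{Hop} = 367 − 10P_{Hop} + 2P_{Go} = 0 ⇒ P_{Hop} = 36.7 + 0.2P_{Go}.
Setting P_{Hop} = P_{Go} in the reaction function: P_{Hop} = 36.7 + 0.2P_{Hop}, so P_{Hop} = 36.7 / 0.8 = 45.875.
q_{Hop} = 287 − 5·45.875 + 2·45.875 = 149.375.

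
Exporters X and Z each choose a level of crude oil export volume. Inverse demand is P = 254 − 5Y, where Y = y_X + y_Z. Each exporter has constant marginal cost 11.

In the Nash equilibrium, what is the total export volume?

Exporter X's profit: π = y_X(254 − 5(y_X + y_Z)) − 11y_X.
∂π/∂y_X = 243 − 10y_X − 5y_Z = 0, so y_X = 24.3 − 0.5y_Z.
By symmetry y_Z = y_X; substituting into the reaction function, 1.5y_X = 24.3 and y_X = 16.2.
Total export volume: 16.2 + 16.2 = 32.4.

32.4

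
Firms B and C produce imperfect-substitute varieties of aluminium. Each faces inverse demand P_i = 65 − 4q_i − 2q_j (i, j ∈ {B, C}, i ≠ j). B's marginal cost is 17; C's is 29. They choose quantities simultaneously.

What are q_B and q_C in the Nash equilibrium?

5.2, 3.2

Firm B's profit: π = q_B(65 − 4q_B − 2q_C) − 17q_B.
∂π/∂q_B = 48 − 8q_B − 2q_C = 0 ⇒ q_B = 6 − 0.25q_C.
Similarly q_C = 4.5 − 0.25q_B.
Solving the two reaction functions simultaneously: (1 − (−0.25)(−0.25))q_B = 6 − 0.25·4.5, so 0.9375q_B = 4.875 and q_B = 5.2.
Then q_C = 4.5 − 0.25·5.2 = 3.2.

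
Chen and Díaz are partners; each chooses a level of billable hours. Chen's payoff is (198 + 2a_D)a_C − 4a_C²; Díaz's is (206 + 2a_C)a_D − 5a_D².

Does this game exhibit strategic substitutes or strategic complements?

Expanding Chen's payoff: 198a_C + 2a_Da_C − 4a_C².
∂π/∂a_C = 198 + 2a_D − 8a_C = 0, so a_C = 24.75 + 0.25a_D.
The best-response slope da_C/da_D = 0.25 > 0: the reaction function is upward-sloping, so the choices are strategic complements.

strategic complements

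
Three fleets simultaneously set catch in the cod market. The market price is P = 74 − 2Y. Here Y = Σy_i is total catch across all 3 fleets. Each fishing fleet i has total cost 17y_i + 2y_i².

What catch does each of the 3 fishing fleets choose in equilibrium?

A representative fishing fleet's profit is π_i = y_i(74 − 2Y) − 17y_i − 2y_i², with Y = y_i + Σ_{j≠i} y_j.
First-order condition: 57 − 8y_i − 2Σ_{j≠i} y_j = 0.
In a symmetric equilibrium every fishing fleet chooses the same y, so Σ_{j≠i} y_j = 2y. The condition becomes 57 − 12y = 0, giving y = 57/12 = 4.75.

4.75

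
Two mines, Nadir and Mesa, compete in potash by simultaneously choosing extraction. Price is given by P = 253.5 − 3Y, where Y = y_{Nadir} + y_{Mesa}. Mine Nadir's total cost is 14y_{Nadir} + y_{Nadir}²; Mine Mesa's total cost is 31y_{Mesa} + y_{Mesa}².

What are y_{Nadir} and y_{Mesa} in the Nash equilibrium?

22.7, 19.3

Mine Nadir's profit: π = y_{Nadir}(253.5 − 3(y_{Nadir} + y_{Mesa})) − 14y_{Nadir} − y_{Nadir}².
∂π/∂y_{Nadir} = 239.5 − 8y_{Nadir} − 3y_{Mesa} = 0, so y_{Nadir} = 29.9375 − 0.375y_{Mesa}.
By the same steps for Mesa: y_{Mesa} = 27.8125 − 0.375y_{Nadir}.
Solving the two reaction functions simultaneously: (1 − (−0.375)(−0.375))y_{Nadir} = 29.9375 − 0.375·27.8125, so (55/64)y_{Nadir} = 2497/128 and y_{Nadir} = 22.7.
Then y_{Mesa} = 27.8125 − 0.375·22.7 = 19.3.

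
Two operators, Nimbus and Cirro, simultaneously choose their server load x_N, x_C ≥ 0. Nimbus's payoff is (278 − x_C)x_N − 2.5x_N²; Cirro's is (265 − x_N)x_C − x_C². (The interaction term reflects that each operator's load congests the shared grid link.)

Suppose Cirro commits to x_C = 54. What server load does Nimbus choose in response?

44.8

Expanding Nimbus's payoff: 278x_N − x_Cx_N − 2.5x_N².
∂π/∂x_N = 278 − x_C − 5x_N = 0, so x_N = 55.6 − 0.2x_C.
At x_C = 54: x_N = 55.6 − 0.2·54 = 44.8.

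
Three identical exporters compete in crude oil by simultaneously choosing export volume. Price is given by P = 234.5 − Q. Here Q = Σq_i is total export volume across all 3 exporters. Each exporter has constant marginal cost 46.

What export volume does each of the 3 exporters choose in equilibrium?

A representative exporter's profit is π_i = q_i(234.5 − Q) − 46q_i, with Q = q_i + Σ_{j≠i} q_j.
First-order condition: 188.5 − 2q_i − Σ_{j≠i} q_j = 0.
In a symmetric equilibrium every exporter chooses the same q, so Σ_{j≠i} q_j = 2q. The condition becomes 188.5 − 4q = 0, giving q = 188.5/4 = 47.125.

47.125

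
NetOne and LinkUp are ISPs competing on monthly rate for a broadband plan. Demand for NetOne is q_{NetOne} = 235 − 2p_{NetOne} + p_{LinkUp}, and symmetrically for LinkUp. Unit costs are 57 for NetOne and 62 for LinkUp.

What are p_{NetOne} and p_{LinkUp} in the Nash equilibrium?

117, 119

NetOne's profit: π = (p_{NetOne} − 57)(235 − 2p_{NetOne} + p_{LinkUp}).
∂π/∂p_{NetOne} = 349 − 4p_{NetOne} + p_{LinkUp} = 0 ⇒ p_{NetOne} = 87.25 + 0.25p_{LinkUp}.
Similarly p_{LinkUp} = 89.75 + 0.25p_{NetOne}.
Solving the two reaction functions simultaneously: (1 − (0.25)(0.25))p_{NetOne} = 87.25 + 0.25·89.75, so 0.9375p_{NetOne} = 109.6875 and p_{NetOne} = 117.
Then p_{LinkUp} = 89.75 + 0.25·117 = 119.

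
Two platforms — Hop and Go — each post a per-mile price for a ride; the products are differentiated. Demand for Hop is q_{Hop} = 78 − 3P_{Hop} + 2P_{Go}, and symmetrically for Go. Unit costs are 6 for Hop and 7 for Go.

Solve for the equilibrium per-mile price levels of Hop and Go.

24.1875, 24.5625

Hop's profit: π = (P_{Hop} − 6)(78 − 3P_{Hop} + 2P_{Go}).
∂π/∂P_{Hop} = 96 − 6P_{Hop} + 2P_{Go} = 0 ⇒ P_{Hop} = 16 + (1/3)P_{Go}.
Similarly P_{Go} = 16.5 + (1/3)P_{Hop}.
Plugging P_{Go} into Hop's best response: P_{Hop} = 16 + (1/3)(16.5 + (1/3)P_{Hop}) ⇒ (8/9)P_{Hop} = 21.5, so P_{Hop} = 24.1875.
Then P_{Go} = 16.5 + (1/3)·24.1875 = 24.5625.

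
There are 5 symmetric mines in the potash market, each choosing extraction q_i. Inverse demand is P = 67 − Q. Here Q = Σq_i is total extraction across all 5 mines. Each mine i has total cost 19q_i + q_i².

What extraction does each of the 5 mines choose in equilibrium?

A representative mine's profit is π_i = q_i(67 − Q) − 19q_i − q_i², with Q = q_i + Σ_{j≠i} q_j.
First-order condition: 48 − 4q_i − Σ_{j≠i} q_j = 0.
In a symmetric equilibrium every mine chooses the same q, so Σ_{j≠i} q_j = 4q. The condition becomes 48 − 8q = 0, giving q = 48/8 = 6.

6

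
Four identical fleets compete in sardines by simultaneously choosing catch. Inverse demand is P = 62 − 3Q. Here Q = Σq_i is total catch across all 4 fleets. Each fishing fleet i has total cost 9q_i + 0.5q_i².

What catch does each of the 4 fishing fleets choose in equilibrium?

A representative fishing fleet's profit is π_i = q_i(62 − 3Q) − 9q_i − 0.5q_i², with Q = q_i + Σ_{j≠i} q_j.
First-order condition: 53 − 7q_i − 3Σ_{j≠i} q_j = 0.
With identical fishing fleets, set every q_j = q: then 53 − 7q − 9q = 0, i.e. q = 53/16 = 3.3125.

3.3125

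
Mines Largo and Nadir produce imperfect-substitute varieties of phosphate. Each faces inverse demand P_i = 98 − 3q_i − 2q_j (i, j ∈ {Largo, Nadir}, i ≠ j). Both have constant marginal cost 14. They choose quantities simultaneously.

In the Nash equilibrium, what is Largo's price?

Mine Largo's profit: π = q_{Largo}(98 − 3q_{Largo} − 2q_{Nadir}) − 14q_{Largo}.
∂π/∂q_{Largo} = 84 − 6q_{Largo} − 2q_{Nadir} = 0 ⇒ q_{Largo} = 14 − (1/3)q_{Nadir}.
By symmetry q_{Nadir} = q_{Largo}; substituting into the reaction function, (4/3)q_{Largo} = 14 and q_{Largo} = 10.5.
P_{Largo} = 98 − 3·10.5 − 2·10.5 = 45.5.

45.5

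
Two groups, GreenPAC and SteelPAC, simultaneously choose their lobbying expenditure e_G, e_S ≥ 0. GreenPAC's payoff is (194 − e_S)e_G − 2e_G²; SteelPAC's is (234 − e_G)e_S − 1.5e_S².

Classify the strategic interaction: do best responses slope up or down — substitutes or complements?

strategic substitutes

Expanding GreenPAC's payoff: 194e_G − e_Se_G − 2e_G².
∂π/∂e_G = 194 − e_S − 4e_G = 0, so e_G = 48.5 − 0.25e_S.
The best-response slope de_G/de_S = −0.25 < 0: the reaction function is downward-sloping, so the choices are strategic substitutes.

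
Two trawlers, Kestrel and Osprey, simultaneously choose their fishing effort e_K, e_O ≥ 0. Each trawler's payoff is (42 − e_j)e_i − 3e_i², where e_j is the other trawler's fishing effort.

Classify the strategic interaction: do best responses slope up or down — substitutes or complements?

strategic substitutes

Kestrel's payoff is (42 − e_O)e_K − 3e_K².
∂π/∂e_K = 42 − e_O − 6e_K = 0, so e_K = 7 − (1/6)e_O.
The best-response slope de_K/de_O = −1/6 < 0: the reaction function is downward-sloping, so the choices are strategic substitutes.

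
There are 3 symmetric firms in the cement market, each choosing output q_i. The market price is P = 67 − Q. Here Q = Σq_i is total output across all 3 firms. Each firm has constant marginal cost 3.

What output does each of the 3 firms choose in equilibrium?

A representative firm's profit is π_i = q_i(67 − Q) − 3q_i, with Q = q_i + Σ_{j≠i} q_j.
First-order condition: 64 − 2q_i − Σ_{j≠i} q_j = 0.
With identical firms, set every q_j = q: then 64 − 2q − 2q = 0, i.e. q = 64/4 = 16.

16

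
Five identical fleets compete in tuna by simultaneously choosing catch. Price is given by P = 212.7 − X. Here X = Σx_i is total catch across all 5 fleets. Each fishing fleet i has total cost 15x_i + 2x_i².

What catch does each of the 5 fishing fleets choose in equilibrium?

19.77

A representative fishing fleet's profit is π_i = x_i(212.7 − X) − 15x_i − 2x_i², with X = x_i + Σ_{j≠i} x_j.
First-order condition: 197.7 − 6x_i − Σ_{j≠i} x_j = 0.
Imposing symmetry (x_j = x for all j) turns Σ_{j≠i} x_j into 4x, so 197.7 = 10x and x = 19.77.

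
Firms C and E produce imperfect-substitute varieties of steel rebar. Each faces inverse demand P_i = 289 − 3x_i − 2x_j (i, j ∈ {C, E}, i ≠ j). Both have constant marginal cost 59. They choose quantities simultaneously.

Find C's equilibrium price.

145.25

Firm C's profit: π = x_C(289 − 3x_C − 2x_E) − 59x_C.
∂π/∂x_C = 230 − 6x_C − 2x_E = 0 ⇒ x_C = 115/3 − (1/3)x_E.
The game is symmetric, so in equilibrium x_E = x_C: the reaction function gives (4/3)x_C = 115/3, hence x_C = 28.75.
P_C = 289 − 3·28.75 − 2·28.75 = 145.25.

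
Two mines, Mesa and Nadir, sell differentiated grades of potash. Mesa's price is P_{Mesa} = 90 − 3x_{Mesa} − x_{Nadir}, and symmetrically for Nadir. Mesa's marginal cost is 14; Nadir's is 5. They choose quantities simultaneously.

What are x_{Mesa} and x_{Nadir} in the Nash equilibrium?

Mine Mesa's profit: π = x_{Mesa}(90 − 3x_{Mesa} − x_{Nadir}) − 14x_{Mesa}.
∂π/∂x_{Mesa} = 76 − 6x_{Mesa} − x_{Nadir} = 0 ⇒ x_{Mesa} = 38/3 − (1/6)x_{Nadir}.
Similarly x_{Nadir} = 85/6 − (1/6)x_{Mesa}.
Solving the two reaction functions simultaneously: (1 − (−1/6)(−1/6))x_{Mesa} = 38/3 − (1/6)·(85/6), so (35/36)x_{Mesa} = 371/36 and x_{Mesa} = 10.6.
Then x_{Nadir} = 85/6 − (1/6)·10.6 = 12.4.

10.6, 12.4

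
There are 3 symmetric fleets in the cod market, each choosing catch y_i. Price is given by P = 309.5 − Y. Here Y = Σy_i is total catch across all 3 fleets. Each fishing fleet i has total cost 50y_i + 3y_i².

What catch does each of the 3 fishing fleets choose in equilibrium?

A representative fishing fleet's profit is π_i = y_i(309.5 − Y) − 50y_i − 3y_i², with Y = y_i + Σ_{j≠i} y_j.
First-order condition: 259.5 − 8y_i − Σ_{j≠i} y_j = 0.
In a symmetric equilibrium every fishing fleet chooses the same y, so Σ_{j≠i} y_j = 2y. The condition becomes 259.5 − 10y = 0, giving y = 259.5/10 = 25.95.

25.95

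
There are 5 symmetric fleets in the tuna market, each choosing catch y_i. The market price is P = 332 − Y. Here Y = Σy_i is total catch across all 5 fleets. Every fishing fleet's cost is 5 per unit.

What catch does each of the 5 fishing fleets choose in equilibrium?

A representative fishing fleet's profit is π_i = y_i(332 − Y) − 5y_i, with Y = y_i + Σ_{j≠i} y_j.
First-order condition: 327 − 2y_i − Σ_{j≠i} y_j = 0.
Imposing symmetry (y_j = y for all j) turns Σ_{j≠i} y_j into 4y, so 327 = 6y and y = 54.5.

54.5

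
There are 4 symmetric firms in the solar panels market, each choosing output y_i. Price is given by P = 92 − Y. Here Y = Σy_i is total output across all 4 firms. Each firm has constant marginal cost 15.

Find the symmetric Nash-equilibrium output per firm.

15.4

A representative firm's profit is π_i = y_i(92 − Y) − 15y_i, with Y = y_i + Σ_{j≠i} y_j.
First-order condition: 77 − 2y_i − Σ_{j≠i} y_j = 0.
With identical firms, set every y_j = y: then 77 − 2y − 3y = 0, i.e. y = 77/5 = 15.4.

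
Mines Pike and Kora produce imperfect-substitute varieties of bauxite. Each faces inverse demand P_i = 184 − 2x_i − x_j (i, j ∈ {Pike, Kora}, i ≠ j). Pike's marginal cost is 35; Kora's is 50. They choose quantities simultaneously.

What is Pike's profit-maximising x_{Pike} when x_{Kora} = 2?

Mine Pike's profit: π = x_{Pike}(184 − 2x_{Pike} − x_{Kora}) − 35x_{Pike}.
∂π/∂x_{Pike} = 149 − 4x_{Pike} − x_{Kora} = 0 ⇒ x_{Pike} = 37.25 − 0.25x_{Kora}.
At x_{Kora} = 2: x_{Pike} = 37.25 − 0.25·2 = 36.75.

36.75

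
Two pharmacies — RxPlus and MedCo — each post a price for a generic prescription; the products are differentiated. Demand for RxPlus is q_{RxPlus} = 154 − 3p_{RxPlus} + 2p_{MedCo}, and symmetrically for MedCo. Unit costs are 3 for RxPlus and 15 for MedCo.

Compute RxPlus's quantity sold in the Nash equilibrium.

120

RxPlus's profit: π = (p_{RxPlus} − 3)(154 − 3p_{RxPlus} + 2p_{MedCo}).
∂π/∂p_{RxPlus} = 163 − 6p_{RxPlus} + 2p_{MedCo} = 0 ⇒ p_{RxPlus} = 163/6 + (1/3)p_{MedCo}.
Similarly p_{MedCo} = 199/6 + (1/3)p_{RxPlus}.
Solving the two reaction functions simultaneously: (1 − (1/3)(1/3))p_{RxPlus} = 163/6 + (1/3)·(199/6), so (8/9)p_{RxPlus} = 344/9 and p_{RxPlus} = 43.
Then p_{MedCo} = 199/6 + (1/3)·43 = 47.5.
q_{RxPlus} = 154 − 3·43 + 2·47.5 = 120.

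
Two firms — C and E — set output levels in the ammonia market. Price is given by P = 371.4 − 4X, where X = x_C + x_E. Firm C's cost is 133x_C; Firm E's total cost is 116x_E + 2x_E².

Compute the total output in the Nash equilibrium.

Firm C's profit: π = x_C(371.4 − 4(x_C + x_E)) − 133x_C.
∂π/∂x_C = 238.4 − 8x_C − 4x_E = 0, so x_C = 29.8 − 0.5x_E.
For E: ∂π/∂x_E = 255.4 − 12x_E − 4x_C = 0 ⇒ x_E = 1277/60 − (1/3)x_C.
Solving the two reaction functions simultaneously: (1 − (−0.5)(−1/3))x_C = 29.8 − 0.5·(1277/60), so (5/6)x_C = 2299/120 and x_C = 22.99.
Then x_E = 1277/60 − (1/3)·22.99 = 13.62.
Total output: 22.99 + 13.62 = 36.61.

36.61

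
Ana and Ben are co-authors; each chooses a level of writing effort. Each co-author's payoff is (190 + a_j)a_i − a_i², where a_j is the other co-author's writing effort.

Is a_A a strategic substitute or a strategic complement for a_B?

strategic complements

Ana's payoff is (190 + a_B)a_A − a_A².
∂π/∂a_A = 190 + a_B − 2a_A = 0, so a_A = 95 + 0.5a_B.
The best-response slope da_A/da_B = 0.5 > 0: the reaction function is upward-sloping, so the choices are strategic complements.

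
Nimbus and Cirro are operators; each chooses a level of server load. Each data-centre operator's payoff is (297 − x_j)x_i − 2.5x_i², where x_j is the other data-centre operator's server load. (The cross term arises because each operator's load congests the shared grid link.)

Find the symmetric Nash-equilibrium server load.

Nimbus's payoff is (297 − x_C)x_N − 2.5x_N².
∂π/∂x_N = 297 − x_C − 5x_N = 0, so x_N = 59.4 − 0.2x_C.
Setting x_N = x_C in the reaction function: x_N = 59.4 − 0.2x_N, so x_N = 59.4 / 1.2 = 49.5.

49.5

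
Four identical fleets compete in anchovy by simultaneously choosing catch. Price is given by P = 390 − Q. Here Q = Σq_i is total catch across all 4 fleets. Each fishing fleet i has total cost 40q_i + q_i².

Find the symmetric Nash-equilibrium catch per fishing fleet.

50

A representative fishing fleet's profit is π_i = q_i(390 − Q) − 40q_i − q_i², with Q = q_i + Σ_{j≠i} q_j.
First-order condition: 350 − 4q_i − Σ_{j≠i} q_j = 0.
With identical fishing fleets, set every q_j = q: then 350 − 4q − 3q = 0, i.e. q = 350/7 = 50.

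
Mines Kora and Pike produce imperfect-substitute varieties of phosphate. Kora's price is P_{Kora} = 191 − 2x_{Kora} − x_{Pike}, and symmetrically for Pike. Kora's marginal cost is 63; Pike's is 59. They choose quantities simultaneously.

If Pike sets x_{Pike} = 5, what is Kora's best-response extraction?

Mine Kora's profit: π = x_{Kora}(191 − 2x_{Kora} − x_{Pike}) − 63x_{Kora}.
∂π/∂x_{Kora} = 128 − 4x_{Kora} − x_{Pike} = 0 ⇒ x_{Kora} = 32 − 0.25x_{Pike}.
At x_{Pike} = 5: x_{Kora} = 32 − 0.25·5 = 30.75.

30.75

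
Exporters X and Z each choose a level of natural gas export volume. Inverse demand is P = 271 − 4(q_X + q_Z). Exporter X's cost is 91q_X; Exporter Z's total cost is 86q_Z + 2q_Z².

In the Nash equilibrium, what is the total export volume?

Exporter X's profit: π = q_X(271 − 4(q_X + q_Z)) − 91q_X.
∂π/∂q_X = 180 − 8q_X − 4q_Z = 0, so q_X = 22.5 − 0.5q_Z.
For Z: ∂π/∂q_Z = 185 − 12q_Z − 4q_X = 0 ⇒ q_Z = 185/12 − (1/3)q_X.
Solving the two reaction functions simultaneously: (1 − (−0.5)(−1/3))q_X = 22.5 − 0.5·(185/12), so (5/6)q_X = 355/24 and q_X = 17.75.
Then q_Z = 185/12 − (1/3)·17.75 = 9.5.
Total export volume: 17.75 + 9.5 = 27.25.

27.25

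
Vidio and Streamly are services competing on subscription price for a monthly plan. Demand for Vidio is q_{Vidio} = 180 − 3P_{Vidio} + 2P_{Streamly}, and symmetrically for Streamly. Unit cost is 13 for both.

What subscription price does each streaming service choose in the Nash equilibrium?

54.75

Vidio's profit: π = (P_{Vidio} − 13)(180 − 3P_{Vidio} + 2P_{Streamly}).
∂π/∂P_{Vidio} = 219 − 6P_{Vidio} + 2P_{Streamly} = 0 ⇒ P_{Vidio} = 36.5 + (1/3)P_{Streamly}.
Setting P_{Vidio} = P_{Streamly} in the reaction function: P_{Vidio} = 36.5 + (1/3)P_{Vidio}, so P_{Vidio} = 36.5 / (2/3) = 54.75.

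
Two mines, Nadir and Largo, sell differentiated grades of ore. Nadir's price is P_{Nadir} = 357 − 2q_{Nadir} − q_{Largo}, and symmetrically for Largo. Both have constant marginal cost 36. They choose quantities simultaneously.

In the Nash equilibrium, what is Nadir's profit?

8243.28

Mine Nadir's profit: π = q_{Nadir}(357 − 2q_{Nadir} − q_{Largo}) − 36q_{Nadir}.
∂π/∂q_{Nadir} = 321 − 4q_{Nadir} − q_{Largo} = 0 ⇒ q_{Nadir} = 80.25 − 0.25q_{Largo}.
Setting q_{Nadir} = q_{Largo} in the reaction function: q_{Nadir} = 80.25 − 0.25q_{Nadir}, so q_{Nadir} = 80.25 / 1.25 = 64.2.
P_{Nadir} = 357 − 2·64.2 − 64.2 = 164.4.
Profit = (164.4 − 36)·64.2 = 8243.28.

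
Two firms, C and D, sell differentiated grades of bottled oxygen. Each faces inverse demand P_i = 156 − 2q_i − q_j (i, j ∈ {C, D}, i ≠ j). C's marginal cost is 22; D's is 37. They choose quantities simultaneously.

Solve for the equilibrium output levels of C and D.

27.8, 22.8

Firm C's profit: π = q_C(156 − 2q_C − q_D) − 22q_C.
∂π/∂q_C = 134 − 4q_C − q_D = 0 ⇒ q_C = 33.5 − 0.25q_D.
Similarly q_D = 29.75 − 0.25q_C.
Substituting the second reaction function into the first: q_C = 33.5 − 0.25(29.75 − 0.25q_C), which gives 0.9375q_C = 26.0625 ⇒ q_C = 27.8.
Then q_D = 29.75 − 0.25·27.8 = 22.8.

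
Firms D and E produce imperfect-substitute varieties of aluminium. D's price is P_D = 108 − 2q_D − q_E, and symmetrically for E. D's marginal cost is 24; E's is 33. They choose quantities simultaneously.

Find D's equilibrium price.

58.8

Firm D's profit: π = q_D(108 − 2q_D − q_E) − 24q_D.
∂π/∂q_D = 84 − 4q_D − q_E = 0 ⇒ q_D = 21 − 0.25q_E.
Similarly q_E = 18.75 − 0.25q_D.
Plugging q_E into D's best response: q_D = 21 − 0.25(18.75 − 0.25q_D) ⇒ 0.9375q_D = 16.3125, so q_D = 17.4.
Then q_E = 18.75 − 0.25·17.4 = 14.4.
P_D = 108 − 2·17.4 − 14.4 = 58.8.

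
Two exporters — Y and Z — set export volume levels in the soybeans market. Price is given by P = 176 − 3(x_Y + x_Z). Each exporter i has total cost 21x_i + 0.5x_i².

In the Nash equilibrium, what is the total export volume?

31

Exporter Y's profit: π = x_Y(176 − 3(x_Y + x_Z)) − 21x_Y − 0.5x_Y².
∂π/∂x_Y = 155 − 7x_Y − 3x_Z = 0, so x_Y = 155/7 − (3/7)x_Z.
The game is symmetric, so in equilibrium x_Z = x_Y: the reaction function gives (10/7)x_Y = 155/7, hence x_Y = 15.5.
Total export volume: 15.5 + 15.5 = 31.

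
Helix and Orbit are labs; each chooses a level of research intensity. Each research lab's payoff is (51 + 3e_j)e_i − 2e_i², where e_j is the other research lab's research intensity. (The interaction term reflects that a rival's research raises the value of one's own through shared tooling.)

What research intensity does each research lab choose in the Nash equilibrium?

51

Helix's payoff is (51 + 3e_O)e_H − 2e_H².
∂π/∂e_H = 51 + 3e_O − 4e_H = 0, so e_H = 12.75 + 0.75e_O.
The game is symmetric, so in equilibrium e_O = e_H: the reaction function gives 0.25e_H = 12.75, hence e_H = 51.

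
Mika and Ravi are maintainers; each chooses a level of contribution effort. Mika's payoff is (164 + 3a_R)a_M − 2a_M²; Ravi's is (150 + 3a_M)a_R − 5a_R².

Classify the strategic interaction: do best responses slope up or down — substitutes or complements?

Expanding Mika's payoff: 164a_M + 3a_Ra_M − 2a_M².
∂π/∂a_M = 164 + 3a_R − 4a_M = 0, so a_M = 41 + 0.75a_R.
The best-response slope da_M/da_R = 0.75 > 0: the reaction function is upward-sloping, so the choices are strategic complements.

strategic complements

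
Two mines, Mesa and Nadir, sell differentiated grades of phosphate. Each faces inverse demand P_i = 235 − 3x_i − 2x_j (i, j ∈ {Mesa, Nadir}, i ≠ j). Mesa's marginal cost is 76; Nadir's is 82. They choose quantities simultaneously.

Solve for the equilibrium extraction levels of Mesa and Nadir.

20.25, 18.75

Mine Mesa's profit: π = x_{Mesa}(235 − 3x_{Mesa} − 2x_{Nadir}) − 76x_{Mesa}.
∂π/∂x_{Mesa} = 159 − 6x_{Mesa} − 2x_{Nadir} = 0 ⇒ x_{Mesa} = 26.5 − (1/3)x_{Nadir}.
Similarly x_{Nadir} = 25.5 − (1/3)x_{Mesa}.
Substituting the second reaction function into the first: x_{Mesa} = 26.5 − (1/3)(25.5 − (1/3)x_{Mesa}), which gives (8/9)x_{Mesa} = 18 ⇒ x_{Mesa} = 20.25.
Then x_{Nadir} = 25.5 − (1/3)·20.25 = 18.75.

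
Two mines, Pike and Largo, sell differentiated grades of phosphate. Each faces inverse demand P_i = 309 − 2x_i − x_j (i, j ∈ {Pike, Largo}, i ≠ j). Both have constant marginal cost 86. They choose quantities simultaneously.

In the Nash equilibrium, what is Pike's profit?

Mine Pike's profit: π = x_{Pike}(309 − 2x_{Pike} − x_{Largo}) − 86x_{Pike}.
∂π/∂x_{Pike} = 223 − 4x_{Pike} − x_{Largo} = 0 ⇒ x_{Pike} = 55.75 − 0.25x_{Largo}.
By symmetry x_{Largo} = x_{Pike}; substituting into the reaction function, 1.25x_{Pike} = 55.75 and x_{Pike} = 44.6.
P_{Pike} = 309 − 2·44.6 − 44.6 = 175.2.
Profit = (175.2 − 86)·44.6 = 3978.32.

3978.32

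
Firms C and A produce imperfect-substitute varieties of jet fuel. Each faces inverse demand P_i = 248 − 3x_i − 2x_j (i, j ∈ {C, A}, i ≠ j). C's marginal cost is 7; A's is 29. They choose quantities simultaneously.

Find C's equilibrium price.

Firm C's profit: π = x_C(248 − 3x_C − 2x_A) − 7x_C.
∂π/∂x_C = 241 − 6x_C − 2x_A = 0 ⇒ x_C = 241/6 − (1/3)x_A.
Similarly x_A = 36.5 − (1/3)x_C.
Substituting the second reaction function into the first: x_C = 241/6 − (1/3)(36.5 − (1/3)x_C), which gives (8/9)x_C = 28 ⇒ x_C = 31.5.
Then x_A = 36.5 − (1/3)·31.5 = 26.
P_C = 248 − 3·31.5 − 2·26 = 101.5.

101.5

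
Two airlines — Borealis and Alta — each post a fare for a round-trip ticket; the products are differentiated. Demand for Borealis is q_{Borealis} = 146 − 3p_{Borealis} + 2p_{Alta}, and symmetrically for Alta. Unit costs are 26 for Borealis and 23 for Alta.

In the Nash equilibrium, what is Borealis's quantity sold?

88.3125

Borealis's profit: π = (p_{Borealis} − 26)(146 − 3p_{Borealis} + 2p_{Alta}).
∂π/∂p_{Borealis} = 224 − 6p_{Borealis} + 2p_{Alta} = 0 ⇒ p_{Borealis} = 112/3 + (1/3)p_{Alta}.
Similarly p_{Alta} = 215/6 + (1/3)p_{Borealis}.
Solving the two reaction functions simultaneously: (1 − (1/3)(1/3))p_{Borealis} = 112/3 + (1/3)·(215/6), so (8/9)p_{Borealis} = 887/18 and p_{Borealis} = 55.4375.
Then p_{Alta} = 215/6 + (1/3)·55.4375 = 54.3125.
q_{Borealis} = 146 − 3·55.4375 + 2·54.3125 = 88.3125.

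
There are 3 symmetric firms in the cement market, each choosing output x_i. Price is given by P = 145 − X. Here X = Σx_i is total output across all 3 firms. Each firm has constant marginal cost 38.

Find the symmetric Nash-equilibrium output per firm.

A representative firm's profit is π_i = x_i(145 − X) − 38x_i, with X = x_i + Σ_{j≠i} x_j.
First-order condition: 107 − 2x_i − Σ_{j≠i} x_j = 0.
With identical firms, set every x_j = x: then 107 − 2x − 2x = 0, i.e. x = 107/4 = 26.75.

26.75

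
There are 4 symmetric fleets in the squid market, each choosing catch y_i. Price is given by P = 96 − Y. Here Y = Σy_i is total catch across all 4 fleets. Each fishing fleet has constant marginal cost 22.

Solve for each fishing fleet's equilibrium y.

A representative fishing fleet's profit is π_i = y_i(96 − Y) − 22y_i, with Y = y_i + Σ_{j≠i} y_j.
First-order condition: 74 − 2y_i − Σ_{j≠i} y_j = 0.
Imposing symmetry (y_j = y for all j) turns Σ_{j≠i} y_j into 3y, so 74 = 5y and y = 14.8.

14.8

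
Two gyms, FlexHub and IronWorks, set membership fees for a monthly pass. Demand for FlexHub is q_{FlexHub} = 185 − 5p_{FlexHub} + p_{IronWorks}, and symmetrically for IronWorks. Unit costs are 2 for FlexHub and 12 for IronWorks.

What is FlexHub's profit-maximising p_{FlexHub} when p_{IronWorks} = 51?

FlexHub's profit: π = (p_{FlexHub} − 2)(185 − 5p_{FlexHub} + p_{IronWorks}).
∂π/∂p_{FlexHub} = 195 − 10p_{FlexHub} + p_{IronWorks} = 0 ⇒ p_{FlexHub} = 19.5 + 0.1p_{IronWorks}.
At p_{IronWorks} = 51: p_{FlexHub} = 19.5 + 0.1·51 = 24.6.

24.6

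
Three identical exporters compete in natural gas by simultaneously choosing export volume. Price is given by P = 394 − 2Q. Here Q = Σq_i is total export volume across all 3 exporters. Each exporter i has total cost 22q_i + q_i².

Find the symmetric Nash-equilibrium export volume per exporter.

A representative exporter's profit is π_i = q_i(394 − 2Q) − 22q_i − q_i², with Q = q_i + Σ_{j≠i} q_j.
First-order condition: 372 − 6q_i − 2Σ_{j≠i} q_j = 0.
With identical exporters, set every q_j = q: then 372 − 6q − 4q = 0, i.e. q = 372/10 = 37.2.

37.2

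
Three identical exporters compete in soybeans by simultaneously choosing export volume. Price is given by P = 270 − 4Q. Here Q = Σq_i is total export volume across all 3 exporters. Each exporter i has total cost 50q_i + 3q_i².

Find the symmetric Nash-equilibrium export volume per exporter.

A representative exporter's profit is π_i = q_i(270 − 4Q) − 50q_i − 3q_i², with Q = q_i + Σ_{j≠i} q_j.
First-order condition: 220 − 14q_i − 4Σ_{j≠i} q_j = 0.
In a symmetric equilibrium every exporter chooses the same q, so Σ_{j≠i} q_j = 2q. The condition becomes 220 − 22q = 0, giving q = 220/22 = 10.

10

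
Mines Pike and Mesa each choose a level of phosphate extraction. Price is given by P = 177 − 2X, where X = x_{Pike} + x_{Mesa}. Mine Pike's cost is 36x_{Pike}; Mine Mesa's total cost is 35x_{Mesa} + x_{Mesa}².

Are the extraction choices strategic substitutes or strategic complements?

strategic substitutes

Mine Pike's profit: π = x_{Pike}(177 − 2(x_{Pike} + x_{Mesa})) − 36x_{Pike}.
∂π/∂x_{Pike} = 141 − 4x_{Pike} − 2x_{Mesa} = 0, so x_{Pike} = 35.25 − 0.5x_{Mesa}.
The best-response slope dx_{Pike}/dx_{Mesa} = −0.5 < 0: the reaction function is downward-sloping, so the choices are strategic substitutes.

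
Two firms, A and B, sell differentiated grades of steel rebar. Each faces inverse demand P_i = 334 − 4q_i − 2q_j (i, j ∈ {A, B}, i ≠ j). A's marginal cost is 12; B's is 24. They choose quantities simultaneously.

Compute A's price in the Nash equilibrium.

142.4

Firm A's profit: π = q_A(334 − 4q_A − 2q_B) − 12q_A.
∂π/∂q_A = 322 − 8q_A − 2q_B = 0 ⇒ q_A = 40.25 − 0.25q_B.
Similarly q_B = 38.75 − 0.25q_A.
Solving the two reaction functions simultaneously: (1 − (−0.25)(−0.25))q_A = 40.25 − 0.25·38.75, so 0.9375q_A = 30.5625 and q_A = 32.6.
Then q_B = 38.75 − 0.25·32.6 = 30.6.
P_A = 334 − 4·32.6 − 2·30.6 = 142.4.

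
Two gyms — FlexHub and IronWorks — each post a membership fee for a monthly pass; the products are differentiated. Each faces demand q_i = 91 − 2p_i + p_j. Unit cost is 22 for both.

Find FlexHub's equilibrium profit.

FlexHub's profit: π = (p_{FlexHub} − 22)(91 − 2p_{FlexHub} + p_{IronWorks}).
∂π/∂p_{FlexHub} = 135 − 4p_{FlexHub} + p_{IronWorks} = 0 ⇒ p_{FlexHub} = 33.75 + 0.25p_{IronWorks}.
The game is symmetric, so in equilibrium p_{IronWorks} = p_{FlexHub}: the reaction function gives 0.75p_{FlexHub} = 33.75, hence p_{FlexHub} = 45.
q_{FlexHub} = 91 − 2·45 + 45 = 46.
Profit = (45 − 22)·46 = 1058.

1058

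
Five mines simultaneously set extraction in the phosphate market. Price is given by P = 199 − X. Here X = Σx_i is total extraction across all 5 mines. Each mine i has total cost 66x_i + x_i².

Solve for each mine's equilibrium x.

A representative mine's profit is π_i = x_i(199 − X) − 66x_i − x_i², with X = x_i + Σ_{j≠i} x_j.
First-order condition: 133 − 4x_i − Σ_{j≠i} x_j = 0.
In a symmetric equilibrium every mine chooses the same x, so Σ_{j≠i} x_j = 4x. The condition becomes 133 − 8x = 0, giving x = 133/8 = 16.625.

16.625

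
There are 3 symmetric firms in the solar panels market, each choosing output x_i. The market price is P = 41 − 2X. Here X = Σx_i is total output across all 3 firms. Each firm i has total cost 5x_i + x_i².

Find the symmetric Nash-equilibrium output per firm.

A representative firm's profit is π_i = x_i(41 − 2X) − 5x_i − x_i², with X = x_i + Σ_{j≠i} x_j.
First-order condition: 36 − 6x_i − 2Σ_{j≠i} x_j = 0.
With identical firms, set every x_j = x: then 36 − 6x − 4x = 0, i.e. x = 36/10 = 3.6.

3.6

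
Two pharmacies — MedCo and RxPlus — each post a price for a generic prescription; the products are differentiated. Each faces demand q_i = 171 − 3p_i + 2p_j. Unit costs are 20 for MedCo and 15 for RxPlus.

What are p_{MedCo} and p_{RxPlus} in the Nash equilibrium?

MedCo's profit: π = (p_{MedCo} − 20)(171 − 3p_{MedCo} + 2p_{RxPlus}).
∂π/∂p_{MedCo} = 231 − 6p_{MedCo} + 2p_{RxPlus} = 0 ⇒ p_{MedCo} = 38.5 + (1/3)p_{RxPlus}.
Similarly p_{RxPlus} = 36 + (1/3)p_{MedCo}.
Substituting the second reaction function into the first: p_{MedCo} = 38.5 + (1/3)(36 + (1/3)p_{MedCo}), which gives (8/9)p_{MedCo} = 50.5 ⇒ p_{MedCo} = 56.8125.
Then p_{RxPlus} = 36 + (1/3)·56.8125 = 54.9375.

56.8125, 54.9375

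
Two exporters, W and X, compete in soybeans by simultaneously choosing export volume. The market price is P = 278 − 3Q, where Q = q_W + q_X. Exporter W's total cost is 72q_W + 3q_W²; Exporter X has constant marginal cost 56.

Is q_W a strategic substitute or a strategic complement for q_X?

strategic substitutes

Exporter W's profit: π = q_W(278 − 3(q_W + q_X)) − 72q_W − 3q_W².
∂π/∂q_W = 206 − 12q_W − 3q_X = 0, so q_W = 103/6 − 0.25q_X.
The best-response slope dq_W/dq_X = −0.25 < 0: the reaction function is downward-sloping, so the choices are strategic substitutes.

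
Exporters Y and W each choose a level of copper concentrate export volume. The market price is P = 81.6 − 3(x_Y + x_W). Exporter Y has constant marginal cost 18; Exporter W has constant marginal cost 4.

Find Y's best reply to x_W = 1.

Exporter Y's profit: π = x_Y(81.6 − 3(x_Y + x_W)) − 18x_Y.
∂π/∂x_Y = 63.6 − 6x_Y − 3x_W = 0, so x_Y = 10.6 − 0.5x_W.
At x_W = 1: x_Y = 10.6 − 0.5·1 = 10.1.

10.1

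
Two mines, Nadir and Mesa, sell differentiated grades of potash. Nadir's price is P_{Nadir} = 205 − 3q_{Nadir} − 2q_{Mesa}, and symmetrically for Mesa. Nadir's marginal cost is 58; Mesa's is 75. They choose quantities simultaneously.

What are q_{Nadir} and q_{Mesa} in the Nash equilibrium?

19.4375, 15.1875

Mine Nadir's profit: π = q_{Nadir}(205 − 3q_{Nadir} − 2q_{Mesa}) − 58q_{Nadir}.
∂π/∂q_{Nadir} = 147 − 6q_{Nadir} − 2q_{Mesa} = 0 ⇒ q_{Nadir} = 24.5 − (1/3)q_{Mesa}.
Similarly q_{Mesa} = 65/3 − (1/3)q_{Nadir}.
Solving the two reaction functions simultaneously: (1 − (−1/3)(−1/3))q_{Nadir} = 24.5 − (1/3)·(65/3), so (8/9)q_{Nadir} = 311/18 and q_{Nadir} = 19.4375.
Then q_{Mesa} = 65/3 − (1/3)·19.4375 = 15.1875.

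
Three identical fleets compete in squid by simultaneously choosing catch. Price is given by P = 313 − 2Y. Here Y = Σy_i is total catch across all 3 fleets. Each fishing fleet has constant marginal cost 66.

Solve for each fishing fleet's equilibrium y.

A representative fishing fleet's profit is π_i = y_i(313 − 2Y) − 66y_i, with Y = y_i + Σ_{j≠i} y_j.
First-order condition: 247 − 4y_i − 2Σ_{j≠i} y_j = 0.
With identical fishing fleets, set every y_j = y: then 247 − 4y − 4y = 0, i.e. y = 247/8 = 30.875.

30.875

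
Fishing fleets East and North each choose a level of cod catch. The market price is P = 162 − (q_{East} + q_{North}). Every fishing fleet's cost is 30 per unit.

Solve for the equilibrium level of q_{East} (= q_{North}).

44

Fishing fleet East's profit: π = q_{East}(162 − (q_{East} + q_{North})) − 30q_{East}.
∂π/∂q_{East} = 132 − 2q_{East} − q_{North} = 0, so q_{East} = 66 − 0.5q_{North}.
Setting q_{East} = q_{North} in the reaction function: q_{East} = 66 − 0.5q_{East}, so q_{East} = 66 / 1.5 = 44.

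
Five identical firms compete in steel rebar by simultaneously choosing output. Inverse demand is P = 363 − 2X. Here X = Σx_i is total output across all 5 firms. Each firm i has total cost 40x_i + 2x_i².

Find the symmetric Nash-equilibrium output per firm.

A representative firm's profit is π_i = x_i(363 − 2X) − 40x_i − 2x_i², with X = x_i + Σ_{j≠i} x_j.
First-order condition: 323 − 8x_i − 2Σ_{j≠i} x_j = 0.
In a symmetric equilibrium every firm chooses the same x, so Σ_{j≠i} x_j = 4x. The condition becomes 323 − 16x = 0, giving x = 323/16 = 20.1875.

20.1875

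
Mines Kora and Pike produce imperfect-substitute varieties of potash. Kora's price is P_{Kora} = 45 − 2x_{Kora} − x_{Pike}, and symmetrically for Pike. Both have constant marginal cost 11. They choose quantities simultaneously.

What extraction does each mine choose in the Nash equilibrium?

Mine Kora's profit: π = x_{Kora}(45 − 2x_{Kora} − x_{Pike}) − 11x_{Kora}.
∂π/∂x_{Kora} = 34 − 4x_{Kora} − x_{Pike} = 0 ⇒ x_{Kora} = 8.5 − 0.25x_{Pike}.
By symmetry x_{Pike} = x_{Kora}; substituting into the reaction function, 1.25x_{Kora} = 8.5 and x_{Kora} = 6.8.

6.8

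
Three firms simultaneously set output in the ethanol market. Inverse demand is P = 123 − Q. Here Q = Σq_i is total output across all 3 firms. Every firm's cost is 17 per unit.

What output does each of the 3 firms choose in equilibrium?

26.5

A representative firm's profit is π_i = q_i(123 − Q) − 17q_i, with Q = q_i + Σ_{j≠i} q_j.
First-order condition: 106 − 2q_i − Σ_{j≠i} q_j = 0.
Imposing symmetry (q_j = q for all j) turns Σ_{j≠i} q_j into 2q, so 106 = 4q and q = 26.5.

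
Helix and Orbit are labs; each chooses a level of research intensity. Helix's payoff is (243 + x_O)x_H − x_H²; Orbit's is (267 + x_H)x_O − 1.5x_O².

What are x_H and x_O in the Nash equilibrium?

199.2, 155.4

Expanding Helix's payoff: 243x_H + x_Ox_H − x_H².
∂π/∂x_H = 243 + x_O − 2x_H = 0, so x_H = 121.5 + 0.5x_O.
Likewise for Orbit: x_O = 89 + (1/3)x_H.
Substituting the second reaction function into the first: x_H = 121.5 + 0.5(89 + (1/3)x_H), which gives (5/6)x_H = 166 ⇒ x_H = 199.2.
Then x_O = 89 + (1/3)·199.2 = 155.4.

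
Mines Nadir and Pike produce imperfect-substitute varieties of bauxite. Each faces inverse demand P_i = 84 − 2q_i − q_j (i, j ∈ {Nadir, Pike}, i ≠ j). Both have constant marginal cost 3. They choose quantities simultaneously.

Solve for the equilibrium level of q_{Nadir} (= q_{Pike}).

16.2

Mine Nadir's profit: π = q_{Nadir}(84 − 2q_{Nadir} − q_{Pike}) − 3q_{Nadir}.
∂π/∂q_{Nadir} = 81 − 4q_{Nadir} − q_{Pike} = 0 ⇒ q_{Nadir} = 20.25 − 0.25q_{Pike}.
Setting q_{Nadir} = q_{Pike} in the reaction function: q_{Nadir} = 20.25 − 0.25q_{Nadir}, so q_{Nadir} = 20.25 / 1.25 = 16.2.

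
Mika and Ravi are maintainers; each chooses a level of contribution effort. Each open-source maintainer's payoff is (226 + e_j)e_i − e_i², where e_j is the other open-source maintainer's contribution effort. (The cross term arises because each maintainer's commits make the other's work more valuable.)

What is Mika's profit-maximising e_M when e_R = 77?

Mika's payoff is (226 + e_R)e_M − e_M².
∂π/∂e_M = 226 + e_R − 2e_M = 0, so e_M = 113 + 0.5e_R.
At e_R = 77: e_M = 113 + 0.5·77 = 151.5.

151.5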